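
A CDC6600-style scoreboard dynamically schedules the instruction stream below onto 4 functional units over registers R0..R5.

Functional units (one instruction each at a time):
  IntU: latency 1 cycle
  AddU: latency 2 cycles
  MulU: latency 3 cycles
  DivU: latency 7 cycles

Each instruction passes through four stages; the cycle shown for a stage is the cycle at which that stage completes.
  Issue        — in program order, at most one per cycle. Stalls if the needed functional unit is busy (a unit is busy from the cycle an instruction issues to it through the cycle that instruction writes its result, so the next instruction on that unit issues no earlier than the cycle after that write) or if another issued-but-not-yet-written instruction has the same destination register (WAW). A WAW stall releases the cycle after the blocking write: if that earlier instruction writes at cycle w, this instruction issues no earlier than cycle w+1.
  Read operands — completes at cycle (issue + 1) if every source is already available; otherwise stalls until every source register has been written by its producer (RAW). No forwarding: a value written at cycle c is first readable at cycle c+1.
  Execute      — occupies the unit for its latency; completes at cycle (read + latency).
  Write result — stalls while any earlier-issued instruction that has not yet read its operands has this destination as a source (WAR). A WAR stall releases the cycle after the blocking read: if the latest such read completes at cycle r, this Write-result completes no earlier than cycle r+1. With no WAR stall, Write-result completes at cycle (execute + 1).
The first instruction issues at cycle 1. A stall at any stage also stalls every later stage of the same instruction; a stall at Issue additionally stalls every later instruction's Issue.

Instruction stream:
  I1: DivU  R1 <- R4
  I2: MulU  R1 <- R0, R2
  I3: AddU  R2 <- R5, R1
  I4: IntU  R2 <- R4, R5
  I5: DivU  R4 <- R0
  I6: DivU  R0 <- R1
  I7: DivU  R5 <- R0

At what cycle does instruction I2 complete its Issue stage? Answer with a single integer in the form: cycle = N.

1) issue 1, read 2, done 9, write 10
2) issue 11, read 12, done 15, write 16  <WAW R1: wait I1 write@10>
3) issue 12, read 17, done 19, write 20  <RAW R1: wait I2 write@16>
4) issue 21, read 22, done 23, write 24  <WAW R2: wait I3 write@20>
5) issue 22, read 23, done 30, write 31
6) issue 32, read 33, done 40, write 41  <struct: DivU busy until I5 writes@31>
7) issue 42, read 43, done 50, write 51  <struct: DivU busy until I6 writes@41>

cycle = 11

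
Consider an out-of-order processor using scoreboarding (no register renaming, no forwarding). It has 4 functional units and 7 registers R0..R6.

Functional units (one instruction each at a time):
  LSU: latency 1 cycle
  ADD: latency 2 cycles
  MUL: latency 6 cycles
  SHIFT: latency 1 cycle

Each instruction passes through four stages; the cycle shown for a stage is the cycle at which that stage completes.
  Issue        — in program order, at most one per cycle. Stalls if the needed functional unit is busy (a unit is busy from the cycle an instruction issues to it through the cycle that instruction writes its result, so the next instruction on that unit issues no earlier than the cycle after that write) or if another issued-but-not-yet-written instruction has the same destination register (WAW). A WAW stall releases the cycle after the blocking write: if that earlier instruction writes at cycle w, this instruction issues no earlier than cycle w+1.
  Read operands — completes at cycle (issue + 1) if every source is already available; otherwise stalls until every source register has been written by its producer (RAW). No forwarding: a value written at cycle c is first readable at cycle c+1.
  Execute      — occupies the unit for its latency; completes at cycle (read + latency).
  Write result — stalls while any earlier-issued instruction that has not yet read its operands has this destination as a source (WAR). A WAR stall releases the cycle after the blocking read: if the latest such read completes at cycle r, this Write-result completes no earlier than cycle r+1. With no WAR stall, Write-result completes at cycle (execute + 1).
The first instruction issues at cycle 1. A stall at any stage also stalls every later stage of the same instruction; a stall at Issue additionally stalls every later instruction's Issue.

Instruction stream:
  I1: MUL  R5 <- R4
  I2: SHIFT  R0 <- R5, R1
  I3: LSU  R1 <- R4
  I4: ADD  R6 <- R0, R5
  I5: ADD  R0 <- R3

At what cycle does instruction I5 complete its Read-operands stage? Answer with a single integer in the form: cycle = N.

cycle 1: I1→MUL
cycle 2: I1 RO; I2→SHIFT
cycle 3: I3→LSU
cycle 4: I3 RO; I4→ADD
cycle 5: I3 EX
cycle 8: I1 EX
cycle 9: I1 WR R5
cycle 10: I2 RO
cycle 11: I2 EX; I3 WR R1
cycle 12: I2 WR R0
cycle 13: I4 RO
cycle 15: I4 EX
cycle 16: I4 WR R6
cycle 17: I5→ADD
cycle 18: I5 RO
cycle 20: I5 EX
cycle 21: I5 WR R0

cycle = 18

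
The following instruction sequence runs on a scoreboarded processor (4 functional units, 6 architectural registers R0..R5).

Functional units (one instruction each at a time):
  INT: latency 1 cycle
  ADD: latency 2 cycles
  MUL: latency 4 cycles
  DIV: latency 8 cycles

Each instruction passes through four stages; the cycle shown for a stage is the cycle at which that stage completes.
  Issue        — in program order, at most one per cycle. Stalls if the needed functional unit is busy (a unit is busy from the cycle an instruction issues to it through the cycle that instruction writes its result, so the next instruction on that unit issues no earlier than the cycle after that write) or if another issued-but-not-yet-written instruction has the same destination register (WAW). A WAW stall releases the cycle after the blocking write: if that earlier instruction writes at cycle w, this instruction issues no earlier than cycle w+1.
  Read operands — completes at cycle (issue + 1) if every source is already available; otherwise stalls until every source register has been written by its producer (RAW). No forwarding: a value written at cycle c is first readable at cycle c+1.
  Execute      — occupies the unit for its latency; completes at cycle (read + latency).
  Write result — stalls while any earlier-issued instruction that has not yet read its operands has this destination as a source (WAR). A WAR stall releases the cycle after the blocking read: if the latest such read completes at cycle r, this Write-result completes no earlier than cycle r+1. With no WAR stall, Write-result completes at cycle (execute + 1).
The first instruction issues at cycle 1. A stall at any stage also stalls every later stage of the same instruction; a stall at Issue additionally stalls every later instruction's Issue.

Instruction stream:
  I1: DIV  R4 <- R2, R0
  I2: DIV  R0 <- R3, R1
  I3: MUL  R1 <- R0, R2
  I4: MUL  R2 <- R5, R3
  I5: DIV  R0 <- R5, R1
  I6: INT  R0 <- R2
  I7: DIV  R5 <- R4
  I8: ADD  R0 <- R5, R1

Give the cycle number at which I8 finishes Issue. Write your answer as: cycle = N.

cycle = 45

c1: I1 issues→DIV
c2: I1 reads
c10: I1 exec-done
c11: I1 writes R4
c12: I2 issues→DIV
c13: I2 reads, I3 issues→MUL
c21: I2 exec-done
c22: I2 writes R0
c23: I3 reads
c27: I3 exec-done
c28: I3 writes R1
c29: I4 issues→MUL
c30: I4 reads, I5 issues→DIV
c31: I5 reads
c34: I4 exec-done
c35: I4 writes R2
c39: I5 exec-done
c40: I5 writes R0
c41: I6 issues→INT
c42: I6 reads, I7 issues→DIV
c43: I6 exec-done, I7 reads
c44: I6 writes R0
c45: I8 issues→ADD
c51: I7 exec-done
c52: I7 writes R5
c53: I8 reads
c55: I8 exec-done
c56: I8 writes R0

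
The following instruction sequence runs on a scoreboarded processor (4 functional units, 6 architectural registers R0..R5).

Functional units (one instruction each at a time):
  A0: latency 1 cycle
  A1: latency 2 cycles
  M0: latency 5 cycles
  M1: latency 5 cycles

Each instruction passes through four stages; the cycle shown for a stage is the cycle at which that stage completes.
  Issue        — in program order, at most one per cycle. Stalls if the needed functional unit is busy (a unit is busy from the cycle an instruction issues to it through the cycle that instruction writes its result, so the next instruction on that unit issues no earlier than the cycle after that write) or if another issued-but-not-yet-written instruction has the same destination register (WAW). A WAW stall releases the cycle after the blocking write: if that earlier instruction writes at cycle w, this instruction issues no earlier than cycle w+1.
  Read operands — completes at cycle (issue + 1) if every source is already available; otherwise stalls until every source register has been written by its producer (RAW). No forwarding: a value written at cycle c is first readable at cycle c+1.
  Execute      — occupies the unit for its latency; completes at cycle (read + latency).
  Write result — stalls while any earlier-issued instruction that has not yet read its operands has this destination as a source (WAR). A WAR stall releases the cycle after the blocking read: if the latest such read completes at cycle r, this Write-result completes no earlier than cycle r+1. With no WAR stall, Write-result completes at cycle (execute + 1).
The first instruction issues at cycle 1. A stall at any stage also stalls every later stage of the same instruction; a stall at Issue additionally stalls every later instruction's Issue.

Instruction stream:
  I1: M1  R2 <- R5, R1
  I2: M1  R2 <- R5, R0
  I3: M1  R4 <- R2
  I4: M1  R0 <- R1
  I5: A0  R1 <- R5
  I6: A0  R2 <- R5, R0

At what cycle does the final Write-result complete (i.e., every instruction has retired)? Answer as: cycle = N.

t=1  issue I1 (M1)
t=2  I1 read-ops
t=7  I1 finished on M1
t=8  I1→R2
t=9  issue I2 (M1)
t=10  I2 read-ops
t=15  I2 finished on M1
t=16  I2→R2
t=17  issue I3 (M1)
t=18  I3 read-ops
t=23  I3 finished on M1
t=24  I3→R4
t=25  issue I4 (M1)
t=26  I4 read-ops · issue I5 (A0)
t=27  I5 read-ops
t=28  I5 finished on A0
t=29  I5→R1
t=30  issue I6 (A0)
t=31  I4 finished on M1
t=32  I4→R0
t=33  I6 read-ops
t=34  I6 finished on A0
t=35  I6→R2

cycle = 35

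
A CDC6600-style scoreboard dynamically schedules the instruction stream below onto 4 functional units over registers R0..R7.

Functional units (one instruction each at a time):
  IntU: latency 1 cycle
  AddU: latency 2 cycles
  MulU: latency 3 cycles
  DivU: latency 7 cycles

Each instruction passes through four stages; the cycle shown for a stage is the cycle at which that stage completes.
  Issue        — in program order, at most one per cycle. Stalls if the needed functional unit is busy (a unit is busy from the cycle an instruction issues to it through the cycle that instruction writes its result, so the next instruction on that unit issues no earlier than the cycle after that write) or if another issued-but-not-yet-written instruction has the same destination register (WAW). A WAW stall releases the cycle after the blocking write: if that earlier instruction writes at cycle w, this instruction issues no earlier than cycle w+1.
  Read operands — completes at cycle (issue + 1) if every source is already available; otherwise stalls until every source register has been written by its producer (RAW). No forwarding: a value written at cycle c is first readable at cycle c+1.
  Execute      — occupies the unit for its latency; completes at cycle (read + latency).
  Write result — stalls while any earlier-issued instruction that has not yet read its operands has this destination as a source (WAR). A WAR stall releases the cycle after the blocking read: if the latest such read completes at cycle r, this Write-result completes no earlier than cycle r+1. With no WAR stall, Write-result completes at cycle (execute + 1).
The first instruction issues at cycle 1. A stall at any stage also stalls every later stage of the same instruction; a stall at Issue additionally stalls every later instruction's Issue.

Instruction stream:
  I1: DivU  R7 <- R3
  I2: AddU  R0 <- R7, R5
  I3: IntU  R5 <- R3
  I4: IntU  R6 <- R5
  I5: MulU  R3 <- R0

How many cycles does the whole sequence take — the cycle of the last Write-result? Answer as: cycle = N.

cycle = 19

I1: IS=1 RO=2 EX=9 WR=10
I2: IS=2 RO=11 EX=13 WR=14  [RAW R7: wait I1 write@10]
I3: IS=3 RO=4 EX=5 WR=12  [WAR R5: wait I2 read@11]
I4: IS=13 RO=14 EX=15 WR=16  [struct: IntU busy until I3 writes@12]
I5: IS=14 RO=15 EX=18 WR=19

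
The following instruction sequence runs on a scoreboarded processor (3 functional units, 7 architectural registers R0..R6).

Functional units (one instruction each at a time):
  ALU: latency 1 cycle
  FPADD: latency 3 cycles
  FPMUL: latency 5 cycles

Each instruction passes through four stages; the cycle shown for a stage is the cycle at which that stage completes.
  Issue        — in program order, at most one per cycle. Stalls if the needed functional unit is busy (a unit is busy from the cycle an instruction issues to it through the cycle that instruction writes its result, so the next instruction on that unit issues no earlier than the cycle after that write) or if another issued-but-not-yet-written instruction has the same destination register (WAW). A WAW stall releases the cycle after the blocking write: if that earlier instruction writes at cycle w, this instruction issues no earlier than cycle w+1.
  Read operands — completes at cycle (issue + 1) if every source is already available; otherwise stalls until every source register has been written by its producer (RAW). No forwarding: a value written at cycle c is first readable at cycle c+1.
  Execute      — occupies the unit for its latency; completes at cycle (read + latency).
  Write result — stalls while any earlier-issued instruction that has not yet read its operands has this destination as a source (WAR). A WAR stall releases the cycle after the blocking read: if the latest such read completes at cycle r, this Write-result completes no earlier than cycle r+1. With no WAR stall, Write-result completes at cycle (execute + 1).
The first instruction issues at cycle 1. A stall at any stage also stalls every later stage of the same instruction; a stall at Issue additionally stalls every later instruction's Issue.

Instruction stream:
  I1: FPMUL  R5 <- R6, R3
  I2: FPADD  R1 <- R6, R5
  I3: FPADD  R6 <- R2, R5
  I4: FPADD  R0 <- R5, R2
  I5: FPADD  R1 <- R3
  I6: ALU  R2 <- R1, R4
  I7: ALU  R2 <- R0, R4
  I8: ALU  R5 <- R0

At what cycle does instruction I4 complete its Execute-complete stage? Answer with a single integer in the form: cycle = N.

cycle = 24

1) issue 1, read 2, done 7, write 8
2) issue 2, read 9, done 12, write 13  <RAW R5: wait I1 write@8>
3) issue 14, read 15, done 18, write 19  <struct: FPADD busy until I2 writes@13>
4) issue 20, read 21, done 24, write 25  <struct: FPADD busy until I3 writes@19>
5) issue 26, read 27, done 30, write 31  <struct: FPADD busy until I4 writes@25>
6) issue 27, read 32, done 33, write 34  <RAW R1: wait I5 write@31>
7) issue 35, read 36, done 37, write 38  <struct: ALU busy until I6 writes@34>
8) issue 39, read 40, done 41, write 42  <struct: ALU busy until I7 writes@38>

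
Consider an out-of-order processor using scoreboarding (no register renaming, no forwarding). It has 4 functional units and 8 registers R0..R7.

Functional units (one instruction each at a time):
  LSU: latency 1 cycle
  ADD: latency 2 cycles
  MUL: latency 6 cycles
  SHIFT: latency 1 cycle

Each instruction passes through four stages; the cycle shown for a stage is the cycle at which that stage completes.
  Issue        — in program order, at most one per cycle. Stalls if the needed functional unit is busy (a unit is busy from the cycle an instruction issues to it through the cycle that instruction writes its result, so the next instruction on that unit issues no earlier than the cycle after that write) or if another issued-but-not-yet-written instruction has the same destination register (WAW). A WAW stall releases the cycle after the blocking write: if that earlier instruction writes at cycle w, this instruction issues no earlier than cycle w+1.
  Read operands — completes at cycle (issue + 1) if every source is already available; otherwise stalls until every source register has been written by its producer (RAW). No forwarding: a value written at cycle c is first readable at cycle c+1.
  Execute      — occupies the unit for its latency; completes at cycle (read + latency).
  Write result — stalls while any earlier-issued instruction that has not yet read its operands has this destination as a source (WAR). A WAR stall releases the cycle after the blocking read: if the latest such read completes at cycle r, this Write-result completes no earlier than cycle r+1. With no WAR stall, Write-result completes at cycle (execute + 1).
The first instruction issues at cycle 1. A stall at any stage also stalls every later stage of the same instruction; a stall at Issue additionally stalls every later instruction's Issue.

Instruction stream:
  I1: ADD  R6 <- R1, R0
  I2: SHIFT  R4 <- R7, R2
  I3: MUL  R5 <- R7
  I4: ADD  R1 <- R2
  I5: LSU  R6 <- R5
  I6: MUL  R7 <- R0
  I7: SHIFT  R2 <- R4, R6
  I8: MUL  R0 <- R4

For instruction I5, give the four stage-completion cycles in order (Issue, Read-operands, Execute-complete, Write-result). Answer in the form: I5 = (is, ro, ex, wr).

t=1  I1 issues→ADD
t=2  I1 reads; I2 issues→SHIFT
t=3  I2 reads; I3 issues→MUL
t=4  I1 exec-done; I2 exec-done; I3 reads
t=5  I1 writes R6; I2 writes R4
t=6  I4 issues→ADD
t=7  I4 reads; I5 issues→LSU
t=9  I4 exec-done
t=10  I3 exec-done; I4 writes R1
t=11  I3 writes R5
t=12  I5 reads; I6 issues→MUL
t=13  I5 exec-done; I6 reads; I7 issues→SHIFT
t=14  I5 writes R6
t=15  I7 reads
t=16  I7 exec-done
t=17  I7 writes R2
t=19  I6 exec-done
t=20  I6 writes R7
t=21  I8 issues→MUL
t=22  I8 reads
t=28  I8 exec-done
t=29  I8 writes R0

I5 = (7, 12, 13, 14)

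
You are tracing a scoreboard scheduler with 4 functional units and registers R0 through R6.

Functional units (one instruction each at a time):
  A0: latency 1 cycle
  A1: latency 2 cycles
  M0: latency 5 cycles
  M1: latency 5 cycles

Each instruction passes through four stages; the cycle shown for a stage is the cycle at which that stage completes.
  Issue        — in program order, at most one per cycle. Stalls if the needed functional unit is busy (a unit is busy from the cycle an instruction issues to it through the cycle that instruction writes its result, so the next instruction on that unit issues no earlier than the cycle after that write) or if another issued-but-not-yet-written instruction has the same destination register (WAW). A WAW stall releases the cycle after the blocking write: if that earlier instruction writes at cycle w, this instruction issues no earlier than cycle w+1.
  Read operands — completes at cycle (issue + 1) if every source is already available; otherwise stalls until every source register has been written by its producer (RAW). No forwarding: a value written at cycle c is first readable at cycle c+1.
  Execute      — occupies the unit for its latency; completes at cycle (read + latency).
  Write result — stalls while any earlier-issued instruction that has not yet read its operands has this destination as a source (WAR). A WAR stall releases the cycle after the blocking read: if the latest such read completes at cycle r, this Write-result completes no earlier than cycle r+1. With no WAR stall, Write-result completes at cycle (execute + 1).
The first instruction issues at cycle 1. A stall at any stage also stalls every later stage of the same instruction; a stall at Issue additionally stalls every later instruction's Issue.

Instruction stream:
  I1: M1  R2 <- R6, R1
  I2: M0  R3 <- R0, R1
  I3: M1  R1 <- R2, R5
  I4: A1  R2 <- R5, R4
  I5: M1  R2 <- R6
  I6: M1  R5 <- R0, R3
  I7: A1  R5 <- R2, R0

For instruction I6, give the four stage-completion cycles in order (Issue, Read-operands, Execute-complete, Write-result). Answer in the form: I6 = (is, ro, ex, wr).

I6 = (25, 26, 31, 32)

I1 -> (1, 2, 7, 8)
I2 -> (2, 3, 8, 9)
I3 -> (9, 10, 15, 16)  // struct: M1 busy until I1 writes@8
I4 -> (10, 11, 13, 14)
I5 -> (17, 18, 23, 24)  // struct: M1 busy until I3 writes@16
I6 -> (25, 26, 31, 32)  // struct: M1 busy until I5 writes@24
I7 -> (33, 34, 36, 37)  // WAW R5: wait I6 write@32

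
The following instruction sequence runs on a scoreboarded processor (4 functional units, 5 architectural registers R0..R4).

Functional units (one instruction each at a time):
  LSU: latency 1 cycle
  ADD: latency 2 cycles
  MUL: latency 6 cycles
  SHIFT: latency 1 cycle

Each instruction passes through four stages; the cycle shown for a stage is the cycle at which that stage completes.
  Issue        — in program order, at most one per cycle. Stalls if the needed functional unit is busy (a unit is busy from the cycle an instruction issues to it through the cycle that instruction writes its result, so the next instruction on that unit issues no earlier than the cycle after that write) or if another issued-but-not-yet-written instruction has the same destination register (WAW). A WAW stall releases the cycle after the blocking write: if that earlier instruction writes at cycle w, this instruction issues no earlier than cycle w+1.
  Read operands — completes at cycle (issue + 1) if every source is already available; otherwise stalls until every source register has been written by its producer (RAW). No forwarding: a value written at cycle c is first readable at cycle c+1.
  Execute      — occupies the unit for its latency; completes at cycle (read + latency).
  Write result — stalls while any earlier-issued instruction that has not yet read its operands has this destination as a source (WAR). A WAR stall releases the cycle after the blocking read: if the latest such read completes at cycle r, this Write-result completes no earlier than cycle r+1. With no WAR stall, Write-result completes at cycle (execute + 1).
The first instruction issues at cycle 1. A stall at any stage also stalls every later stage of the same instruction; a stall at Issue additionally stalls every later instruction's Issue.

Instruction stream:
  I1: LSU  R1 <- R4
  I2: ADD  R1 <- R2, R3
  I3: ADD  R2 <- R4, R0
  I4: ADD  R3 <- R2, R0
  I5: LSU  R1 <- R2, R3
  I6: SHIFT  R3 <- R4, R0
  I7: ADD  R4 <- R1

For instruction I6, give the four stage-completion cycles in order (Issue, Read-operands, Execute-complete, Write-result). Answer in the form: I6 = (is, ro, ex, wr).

I1 -> (1, 2, 3, 4)
I2 -> (5, 6, 8, 9)  // WAW R1: wait I1 write@4
I3 -> (10, 11, 13, 14)  // struct: ADD busy until I2 writes@9
I4 -> (15, 16, 18, 19)  // struct: ADD busy until I3 writes@14
I5 -> (16, 20, 21, 22)  // RAW R3: wait I4 write@19
I6 -> (20, 21, 22, 23)  // WAW R3: wait I4 write@19
I7 -> (21, 23, 25, 26)  // RAW R1: wait I5 write@22

I6 = (20, 21, 22, 23)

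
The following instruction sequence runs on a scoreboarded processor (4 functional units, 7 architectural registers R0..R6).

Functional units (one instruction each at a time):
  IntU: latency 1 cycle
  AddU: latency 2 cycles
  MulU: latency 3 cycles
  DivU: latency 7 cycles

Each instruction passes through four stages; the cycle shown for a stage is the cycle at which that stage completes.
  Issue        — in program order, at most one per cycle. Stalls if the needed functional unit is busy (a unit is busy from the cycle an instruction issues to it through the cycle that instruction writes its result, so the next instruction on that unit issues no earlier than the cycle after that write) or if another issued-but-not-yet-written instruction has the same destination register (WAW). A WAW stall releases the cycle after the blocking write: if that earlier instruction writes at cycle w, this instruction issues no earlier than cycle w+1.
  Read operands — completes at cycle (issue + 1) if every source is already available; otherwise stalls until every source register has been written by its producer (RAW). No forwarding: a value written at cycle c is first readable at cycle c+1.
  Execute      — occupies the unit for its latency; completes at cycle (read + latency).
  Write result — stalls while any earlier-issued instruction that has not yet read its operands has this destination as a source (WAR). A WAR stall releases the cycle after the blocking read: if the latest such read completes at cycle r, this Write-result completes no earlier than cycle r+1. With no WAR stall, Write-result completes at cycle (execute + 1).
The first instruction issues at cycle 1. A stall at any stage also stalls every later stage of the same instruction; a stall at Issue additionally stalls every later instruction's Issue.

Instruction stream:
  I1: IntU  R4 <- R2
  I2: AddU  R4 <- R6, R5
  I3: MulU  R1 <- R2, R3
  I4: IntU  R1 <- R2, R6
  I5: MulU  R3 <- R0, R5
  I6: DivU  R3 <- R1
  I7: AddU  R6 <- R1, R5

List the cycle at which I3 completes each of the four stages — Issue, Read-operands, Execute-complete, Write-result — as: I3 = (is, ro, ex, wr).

c1: I1 dispatched to IntU
c2: I1 operands ready
c3: I1 complete
c4: R4←I1
c5: I2 dispatched to AddU
c6: I2 operands ready | I3 dispatched to MulU
c7: I3 operands ready
c8: I2 complete
c9: R4←I2
c10: I3 complete
c11: R1←I3
c12: I4 dispatched to IntU
c13: I4 operands ready | I5 dispatched to MulU
c14: I4 complete | I5 operands ready
c15: R1←I4
c17: I5 complete
c18: R3←I5
c19: I6 dispatched to DivU
c20: I6 operands ready | I7 dispatched to AddU
c21: I7 operands ready
c23: I7 complete
c24: R6←I7
c27: I6 complete
c28: R3←I6

I3 = (6, 7, 10, 11)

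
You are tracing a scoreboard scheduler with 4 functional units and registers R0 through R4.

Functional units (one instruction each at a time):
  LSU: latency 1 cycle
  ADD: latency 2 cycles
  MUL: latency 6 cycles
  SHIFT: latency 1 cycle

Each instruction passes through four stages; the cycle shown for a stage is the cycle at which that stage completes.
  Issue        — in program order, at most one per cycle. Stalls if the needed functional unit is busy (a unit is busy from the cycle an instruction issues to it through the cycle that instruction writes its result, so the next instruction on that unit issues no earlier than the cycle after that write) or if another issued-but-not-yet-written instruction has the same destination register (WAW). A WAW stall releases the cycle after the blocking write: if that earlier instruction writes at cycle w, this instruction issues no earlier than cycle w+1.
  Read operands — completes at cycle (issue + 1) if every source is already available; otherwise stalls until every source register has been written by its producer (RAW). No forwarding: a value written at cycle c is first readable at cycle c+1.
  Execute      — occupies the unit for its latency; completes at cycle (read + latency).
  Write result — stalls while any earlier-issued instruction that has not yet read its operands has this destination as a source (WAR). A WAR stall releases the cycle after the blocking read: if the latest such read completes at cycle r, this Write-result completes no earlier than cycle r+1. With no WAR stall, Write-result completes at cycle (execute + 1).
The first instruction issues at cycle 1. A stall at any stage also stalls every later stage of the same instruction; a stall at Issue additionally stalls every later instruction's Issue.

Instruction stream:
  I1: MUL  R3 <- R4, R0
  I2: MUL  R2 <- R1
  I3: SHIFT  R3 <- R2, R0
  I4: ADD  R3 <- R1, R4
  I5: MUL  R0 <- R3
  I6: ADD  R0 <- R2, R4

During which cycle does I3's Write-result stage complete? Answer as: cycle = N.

t=1  I1→MUL
t=2  I1 RO
t=8  I1 EX
t=9  I1 WR R3
t=10  I2→MUL
t=11  I2 RO | I3→SHIFT
t=17  I2 EX
t=18  I2 WR R2
t=19  I3 RO
t=20  I3 EX
t=21  I3 WR R3
t=22  I4→ADD
t=23  I4 RO | I5→MUL
t=25  I4 EX
t=26  I4 WR R3
t=27  I5 RO
t=33  I5 EX
t=34  I5 WR R0
t=35  I6→ADD
t=36  I6 RO
t=38  I6 EX
t=39  I6 WR R0

cycle = 21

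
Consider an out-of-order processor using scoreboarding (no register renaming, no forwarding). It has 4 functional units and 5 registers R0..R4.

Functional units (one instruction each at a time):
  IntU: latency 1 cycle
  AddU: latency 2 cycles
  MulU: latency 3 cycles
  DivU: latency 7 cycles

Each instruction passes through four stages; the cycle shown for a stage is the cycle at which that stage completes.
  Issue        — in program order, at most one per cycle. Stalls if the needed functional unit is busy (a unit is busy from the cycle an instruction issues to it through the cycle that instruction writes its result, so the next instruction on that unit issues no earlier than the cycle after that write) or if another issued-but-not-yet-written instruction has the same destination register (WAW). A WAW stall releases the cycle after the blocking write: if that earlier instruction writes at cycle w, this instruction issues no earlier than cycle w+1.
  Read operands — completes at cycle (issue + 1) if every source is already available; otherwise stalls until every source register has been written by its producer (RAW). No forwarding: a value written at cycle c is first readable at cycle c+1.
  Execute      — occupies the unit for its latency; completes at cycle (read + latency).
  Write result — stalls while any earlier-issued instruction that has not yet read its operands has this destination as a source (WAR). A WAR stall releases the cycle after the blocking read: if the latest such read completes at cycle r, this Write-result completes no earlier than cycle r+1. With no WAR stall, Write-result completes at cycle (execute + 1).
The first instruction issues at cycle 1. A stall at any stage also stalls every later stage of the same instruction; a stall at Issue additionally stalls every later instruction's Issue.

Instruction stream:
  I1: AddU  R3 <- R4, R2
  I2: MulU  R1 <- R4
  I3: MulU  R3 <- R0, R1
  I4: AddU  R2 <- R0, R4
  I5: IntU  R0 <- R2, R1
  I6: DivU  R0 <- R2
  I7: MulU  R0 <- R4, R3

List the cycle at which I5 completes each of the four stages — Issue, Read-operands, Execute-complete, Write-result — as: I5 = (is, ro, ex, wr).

I5 = (10, 14, 15, 16)

[1] I1→AddU
[2] I1 RO | I2→MulU
[3] I2 RO
[4] I1 EX
[5] I1 WR R3
[6] I2 EX
[7] I2 WR R1
[8] I3→MulU
[9] I3 RO | I4→AddU
[10] I4 RO | I5→IntU
[12] I3 EX | I4 EX
[13] I3 WR R3 | I4 WR R2
[14] I5 RO
[15] I5 EX
[16] I5 WR R0
[17] I6→DivU
[18] I6 RO
[25] I6 EX
[26] I6 WR R0
[27] I7→MulU
[28] I7 RO
[31] I7 EX
[32] I7 WR R0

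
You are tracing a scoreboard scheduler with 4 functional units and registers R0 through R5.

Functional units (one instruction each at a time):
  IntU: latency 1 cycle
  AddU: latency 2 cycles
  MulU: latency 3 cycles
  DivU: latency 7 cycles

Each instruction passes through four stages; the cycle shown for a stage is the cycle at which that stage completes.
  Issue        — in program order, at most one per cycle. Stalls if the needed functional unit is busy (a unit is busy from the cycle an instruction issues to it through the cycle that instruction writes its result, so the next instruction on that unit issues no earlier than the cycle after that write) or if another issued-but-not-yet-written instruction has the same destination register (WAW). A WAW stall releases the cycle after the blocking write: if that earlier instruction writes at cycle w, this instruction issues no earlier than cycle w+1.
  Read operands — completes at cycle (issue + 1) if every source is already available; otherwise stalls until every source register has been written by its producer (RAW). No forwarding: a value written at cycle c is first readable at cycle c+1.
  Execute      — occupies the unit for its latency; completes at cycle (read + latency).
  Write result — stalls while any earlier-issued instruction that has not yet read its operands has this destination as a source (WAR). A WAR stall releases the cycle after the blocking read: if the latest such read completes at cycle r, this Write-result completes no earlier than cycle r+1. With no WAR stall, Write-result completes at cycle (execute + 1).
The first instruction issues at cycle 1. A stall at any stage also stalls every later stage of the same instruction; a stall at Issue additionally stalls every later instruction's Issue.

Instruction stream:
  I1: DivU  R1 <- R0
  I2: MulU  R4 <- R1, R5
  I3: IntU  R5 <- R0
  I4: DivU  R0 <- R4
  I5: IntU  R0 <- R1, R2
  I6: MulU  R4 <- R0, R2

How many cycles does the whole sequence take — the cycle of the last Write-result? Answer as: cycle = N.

cycle = 33

[1] I1 dispatched to DivU
[2] I1 operands ready · I2 dispatched to MulU
[3] I3 dispatched to IntU
[4] I3 operands ready
[5] I3 complete
[9] I1 complete
[10] R1←I1
[11] I2 operands ready · I4 dispatched to DivU
[12] R5←I3
[14] I2 complete
[15] R4←I2
[16] I4 operands ready
[23] I4 complete
[24] R0←I4
[25] I5 dispatched to IntU
[26] I5 operands ready · I6 dispatched to MulU
[27] I5 complete
[28] R0←I5
[29] I6 operands ready
[32] I6 complete
[33] R4←I6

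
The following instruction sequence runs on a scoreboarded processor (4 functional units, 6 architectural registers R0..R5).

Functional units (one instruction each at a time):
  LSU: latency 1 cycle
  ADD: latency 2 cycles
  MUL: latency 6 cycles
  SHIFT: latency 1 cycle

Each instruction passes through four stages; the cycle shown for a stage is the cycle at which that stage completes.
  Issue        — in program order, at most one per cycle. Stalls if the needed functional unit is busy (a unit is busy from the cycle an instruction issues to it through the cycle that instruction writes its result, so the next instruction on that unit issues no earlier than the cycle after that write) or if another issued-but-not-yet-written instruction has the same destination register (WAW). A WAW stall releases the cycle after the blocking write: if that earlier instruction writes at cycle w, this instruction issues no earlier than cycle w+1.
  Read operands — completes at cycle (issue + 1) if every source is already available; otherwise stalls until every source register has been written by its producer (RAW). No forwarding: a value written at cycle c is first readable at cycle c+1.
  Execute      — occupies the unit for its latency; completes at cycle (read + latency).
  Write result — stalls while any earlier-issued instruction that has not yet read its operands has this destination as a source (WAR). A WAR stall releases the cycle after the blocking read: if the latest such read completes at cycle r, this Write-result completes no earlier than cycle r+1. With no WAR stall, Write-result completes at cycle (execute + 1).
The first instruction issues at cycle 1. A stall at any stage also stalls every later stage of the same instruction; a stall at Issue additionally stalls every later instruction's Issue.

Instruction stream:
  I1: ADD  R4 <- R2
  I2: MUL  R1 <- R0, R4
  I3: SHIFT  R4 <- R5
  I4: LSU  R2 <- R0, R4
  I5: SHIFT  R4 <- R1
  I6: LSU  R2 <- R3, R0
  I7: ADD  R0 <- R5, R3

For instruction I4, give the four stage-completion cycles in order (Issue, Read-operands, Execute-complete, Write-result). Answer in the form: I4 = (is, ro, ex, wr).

  I1 | 1 | 2 | 4 | 5
  I2 | 2 | 6 | 12 | 13   RAW R4: wait I1 write@5
  I3 | 6 | 7 | 8 | 9   WAW R4: wait I1 write@5
  I4 | 7 | 10 | 11 | 12   RAW R4: wait I3 write@9
  I5 | 10 | 14 | 15 | 16   struct: SHIFT busy until I3 writes@9 · RAW R1: wait I2 write@13
  I6 | 13 | 14 | 15 | 16   struct: LSU busy until I4 writes@12
  I7 | 14 | 15 | 17 | 18

I4 = (7, 10, 11, 12)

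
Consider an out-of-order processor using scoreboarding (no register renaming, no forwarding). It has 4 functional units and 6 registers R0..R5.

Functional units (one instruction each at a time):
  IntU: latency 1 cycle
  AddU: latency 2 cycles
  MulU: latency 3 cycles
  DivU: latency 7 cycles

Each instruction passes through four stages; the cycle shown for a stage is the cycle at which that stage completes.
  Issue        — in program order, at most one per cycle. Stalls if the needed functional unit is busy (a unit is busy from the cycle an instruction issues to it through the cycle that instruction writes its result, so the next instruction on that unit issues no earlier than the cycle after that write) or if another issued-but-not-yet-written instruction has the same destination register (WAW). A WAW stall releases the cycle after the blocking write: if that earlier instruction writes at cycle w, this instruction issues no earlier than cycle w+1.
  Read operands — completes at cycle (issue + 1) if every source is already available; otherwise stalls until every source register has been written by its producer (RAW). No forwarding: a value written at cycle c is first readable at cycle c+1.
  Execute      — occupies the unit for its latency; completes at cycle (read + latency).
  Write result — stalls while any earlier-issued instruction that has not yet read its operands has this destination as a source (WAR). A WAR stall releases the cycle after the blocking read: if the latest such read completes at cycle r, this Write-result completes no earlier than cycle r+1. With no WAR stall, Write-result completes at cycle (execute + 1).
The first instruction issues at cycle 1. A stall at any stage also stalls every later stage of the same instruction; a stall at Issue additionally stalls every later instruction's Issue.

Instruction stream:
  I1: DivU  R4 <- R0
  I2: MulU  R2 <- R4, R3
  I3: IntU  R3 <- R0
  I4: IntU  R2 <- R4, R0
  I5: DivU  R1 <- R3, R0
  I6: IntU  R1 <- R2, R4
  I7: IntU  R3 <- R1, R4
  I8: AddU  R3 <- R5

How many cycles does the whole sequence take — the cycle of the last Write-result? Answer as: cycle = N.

[I1] 1/2/9/10
[I2] 2/11/14/15  (RAW R4: wait I1 write@10)
[I3] 3/4/5/12  (WAR R3: wait I2 read@11)
[I4] 16/17/18/19  (WAW R2: wait I2 write@15)
[I5] 17/18/25/26
[I6] 27/28/29/30  (WAW R1: wait I5 write@26)
[I7] 31/32/33/34  (struct: IntU busy until I6 writes@30)
[I8] 35/36/38/39  (WAW R3: wait I7 write@34)

cycle = 39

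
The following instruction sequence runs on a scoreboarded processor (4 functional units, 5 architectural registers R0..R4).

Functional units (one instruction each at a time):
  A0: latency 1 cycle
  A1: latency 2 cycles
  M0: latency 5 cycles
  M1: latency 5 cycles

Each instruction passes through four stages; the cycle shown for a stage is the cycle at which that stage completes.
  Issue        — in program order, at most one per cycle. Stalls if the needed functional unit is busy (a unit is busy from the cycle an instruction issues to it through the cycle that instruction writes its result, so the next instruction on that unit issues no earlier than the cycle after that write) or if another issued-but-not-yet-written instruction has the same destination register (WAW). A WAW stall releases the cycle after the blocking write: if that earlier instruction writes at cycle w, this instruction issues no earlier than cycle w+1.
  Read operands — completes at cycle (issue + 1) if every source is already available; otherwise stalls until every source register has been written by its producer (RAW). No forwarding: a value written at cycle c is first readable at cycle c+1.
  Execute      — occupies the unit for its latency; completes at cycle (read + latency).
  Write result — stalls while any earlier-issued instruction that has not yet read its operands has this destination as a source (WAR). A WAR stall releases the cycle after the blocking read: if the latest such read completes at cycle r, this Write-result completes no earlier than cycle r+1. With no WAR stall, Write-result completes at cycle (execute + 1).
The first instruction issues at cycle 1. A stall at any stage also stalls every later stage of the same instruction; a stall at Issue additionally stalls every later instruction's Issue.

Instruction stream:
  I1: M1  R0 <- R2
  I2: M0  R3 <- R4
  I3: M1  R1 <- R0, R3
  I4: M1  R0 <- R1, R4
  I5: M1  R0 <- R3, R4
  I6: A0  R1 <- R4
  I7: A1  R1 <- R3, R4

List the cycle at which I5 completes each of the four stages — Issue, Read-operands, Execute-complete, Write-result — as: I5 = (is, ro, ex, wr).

I5 = (25, 26, 31, 32)

c1: I1 dispatched to M1
c2: I1 operands ready · I2 dispatched to M0
c3: I2 operands ready
c7: I1 complete
c8: R0←I1 · I2 complete
c9: R3←I2 · I3 dispatched to M1
c10: I3 operands ready
c15: I3 complete
c16: R1←I3
c17: I4 dispatched to M1
c18: I4 operands ready
c23: I4 complete
c24: R0←I4
c25: I5 dispatched to M1
c26: I5 operands ready · I6 dispatched to A0
c27: I6 operands ready
c28: I6 complete
c29: R1←I6
c30: I7 dispatched to A1
c31: I5 complete · I7 operands ready
c32: R0←I5
c33: I7 complete
c34: R1←I7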